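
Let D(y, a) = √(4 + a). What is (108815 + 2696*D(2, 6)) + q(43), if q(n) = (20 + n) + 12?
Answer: 108890 + 2696*√10 ≈ 1.1742e+5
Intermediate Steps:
q(n) = 32 + n
(108815 + 2696*D(2, 6)) + q(43) = (108815 + 2696*√(4 + 6)) + (32 + 43) = (108815 + 2696*√10) + 75 = 108890 + 2696*√10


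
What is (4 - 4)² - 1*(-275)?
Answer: 275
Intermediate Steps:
(4 - 4)² - 1*(-275) = 0² + 275 = 0 + 275 = 275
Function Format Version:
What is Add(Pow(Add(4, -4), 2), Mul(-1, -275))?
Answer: 275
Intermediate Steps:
Add(Pow(Add(4, -4), 2), Mul(-1, -275)) = Add(Pow(0, 2), 275) = Add(0, 275) = 275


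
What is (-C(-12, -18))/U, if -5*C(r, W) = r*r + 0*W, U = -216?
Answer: -2/15 ≈ -0.13333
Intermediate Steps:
C(r, W) = -r**2/5 (C(r, W) = -(r*r + 0*W)/5 = -(r**2 + 0)/5 = -r**2/5)
(-C(-12, -18))/U = -(-1)*(-12)**2/5/(-216) = -(-1)*144/5*(-1/216) = -1*(-144/5)*(-1/216) = (144/5)*(-1/216) = -2/15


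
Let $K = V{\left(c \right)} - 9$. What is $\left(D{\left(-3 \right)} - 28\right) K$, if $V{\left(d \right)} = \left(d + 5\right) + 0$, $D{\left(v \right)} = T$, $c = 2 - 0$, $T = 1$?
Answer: $54$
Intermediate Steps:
$c = 2$ ($c = 2 + 0 = 2$)
$D{\left(v \right)} = 1$
$V{\left(d \right)} = 5 + d$ ($V{\left(d \right)} = \left(5 + d\right) + 0 = 5 + d$)
$K = -2$ ($K = \left(5 + 2\right) - 9 = 7 - 9 = -2$)
$\left(D{\left(-3 \right)} - 28\right) K = \left(1 - 28\right) \left(-2\right) = \left(-27\right) \left(-2\right) = 54$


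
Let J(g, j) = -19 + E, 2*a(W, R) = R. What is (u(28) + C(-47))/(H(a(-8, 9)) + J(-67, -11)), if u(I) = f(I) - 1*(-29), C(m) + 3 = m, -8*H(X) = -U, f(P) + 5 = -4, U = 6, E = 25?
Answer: -40/9 ≈ -4.4444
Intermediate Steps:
a(W, R) = R/2
J(g, j) = 6 (J(g, j) = -19 + 25 = 6)
f(P) = -9 (f(P) = -5 - 4 = -9)
H(X) = ¾ (H(X) = -(-1)*6/8 = -⅛*(-6) = ¾)
C(m) = -3 + m
u(I) = 20 (u(I) = -9 - 1*(-29) = -9 + 29 = 20)
(u(28) + C(-47))/(H(a(-8, 9)) + J(-67, -11)) = (20 + (-3 - 47))/(¾ + 6) = (20 - 50)/(27/4) = -30*4/27 = -40/9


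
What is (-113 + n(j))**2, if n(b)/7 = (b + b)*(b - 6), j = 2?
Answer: 50625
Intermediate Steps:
n(b) = 14*b*(-6 + b) (n(b) = 7*((b + b)*(b - 6)) = 7*((2*b)*(-6 + b)) = 7*(2*b*(-6 + b)) = 14*b*(-6 + b))
(-113 + n(j))**2 = (-113 + 14*2*(-6 + 2))**2 = (-113 + 14*2*(-4))**2 = (-113 - 112)**2 = (-225)**2 = 50625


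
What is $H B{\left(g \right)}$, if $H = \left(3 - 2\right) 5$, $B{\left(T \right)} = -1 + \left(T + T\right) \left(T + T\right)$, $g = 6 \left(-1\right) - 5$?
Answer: $2415$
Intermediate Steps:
$g = -11$ ($g = -6 - 5 = -11$)
$B{\left(T \right)} = -1 + 4 T^{2}$ ($B{\left(T \right)} = -1 + 2 T 2 T = -1 + 4 T^{2}$)
$H = 5$ ($H = 1 \cdot 5 = 5$)
$H B{\left(g \right)} = 5 \left(-1 + 4 \left(-11\right)^{2}\right) = 5 \left(-1 + 4 \cdot 121\right) = 5 \left(-1 + 484\right) = 5 \cdot 483 = 2415$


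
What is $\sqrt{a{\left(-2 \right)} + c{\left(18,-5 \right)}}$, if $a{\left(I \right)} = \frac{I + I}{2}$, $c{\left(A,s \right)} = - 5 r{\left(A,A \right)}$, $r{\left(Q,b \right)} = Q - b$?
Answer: $i \sqrt{2} \approx 1.4142 i$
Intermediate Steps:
$c{\left(A,s \right)} = 0$ ($c{\left(A,s \right)} = - 5 \left(A - A\right) = \left(-5\right) 0 = 0$)
$a{\left(I \right)} = I$ ($a{\left(I \right)} = 2 I \frac{1}{2} = I$)
$\sqrt{a{\left(-2 \right)} + c{\left(18,-5 \right)}} = \sqrt{-2 + 0} = \sqrt{-2} = i \sqrt{2}$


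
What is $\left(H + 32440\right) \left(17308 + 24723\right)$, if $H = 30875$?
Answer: $2661192765$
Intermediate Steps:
$\left(H + 32440\right) \left(17308 + 24723\right) = \left(30875 + 32440\right) \left(17308 + 24723\right) = 63315 \cdot 42031 = 2661192765$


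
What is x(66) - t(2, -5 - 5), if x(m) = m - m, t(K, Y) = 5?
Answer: -5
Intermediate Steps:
x(m) = 0
x(66) - t(2, -5 - 5) = 0 - 5 = -5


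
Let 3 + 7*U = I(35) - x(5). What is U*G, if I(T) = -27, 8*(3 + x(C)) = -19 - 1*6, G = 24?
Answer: -573/7 ≈ -81.857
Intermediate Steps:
x(C) = -49/8 (x(C) = -3 + (-19 - 1*6)/8 = -3 + (-19 - 6)/8 = -3 + (1/8)*(-25) = -3 - 25/8 = -49/8)
U = -191/56 (U = -3/7 + (-27 - 1*(-49/8))/7 = -3/7 + (-27 + 49/8)/7 = -3/7 + (1/7)*(-167/8) = -3/7 - 167/56 = -191/56 ≈ -3.4107)
U*G = -191/56*24 = -573/7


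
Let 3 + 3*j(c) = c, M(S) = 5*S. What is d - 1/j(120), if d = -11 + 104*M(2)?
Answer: 40130/39 ≈ 1029.0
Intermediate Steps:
j(c) = -1 + c/3
d = 1029 (d = -11 + 104*(5*2) = -11 + 104*10 = -11 + 1040 = 1029)
d - 1/j(120) = 1029 - 1/(-1 + (⅓)*120) = 1029 - 1/(-1 + 40) = 1029 - 1/39 = 40130/39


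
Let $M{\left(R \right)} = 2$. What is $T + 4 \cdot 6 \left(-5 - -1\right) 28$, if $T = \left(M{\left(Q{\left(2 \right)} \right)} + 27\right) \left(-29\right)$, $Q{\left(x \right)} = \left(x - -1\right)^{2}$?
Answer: $-3529$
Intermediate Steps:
$Q{\left(x \right)} = \left(1 + x\right)^{2}$ ($Q{\left(x \right)} = \left(x + 1\right)^{2} = \left(1 + x\right)^{2}$)
$T = -841$ ($T = \left(2 + 27\right) \left(-29\right) = 29 \left(-29\right) = -841$)
$T + 4 \cdot 6 \left(-5 - -1\right) 28 = -841 + 4 \cdot 6 \left(-5 - -1\right) 28 = -841 + 24 \left(-5 + 1\right) 28 = -841 + 24 \left(-4\right) 28 = -841 - 2688 = -3529$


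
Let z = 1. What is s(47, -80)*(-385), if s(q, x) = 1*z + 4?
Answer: -1925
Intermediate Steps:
s(q, x) = 5 (s(q, x) = 1*1 + 4 = 1 + 4 = 5)
s(47, -80)*(-385) = 5*(-385) = -1925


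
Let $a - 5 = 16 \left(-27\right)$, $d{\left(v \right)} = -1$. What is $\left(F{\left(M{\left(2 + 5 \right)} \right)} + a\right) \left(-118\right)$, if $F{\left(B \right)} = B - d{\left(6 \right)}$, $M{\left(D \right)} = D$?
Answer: $49442$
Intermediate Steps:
$a = -427$ ($a = 5 + 16 \left(-27\right) = 5 - 432 = -427$)
$F{\left(B \right)} = 1 + B$ ($F{\left(B \right)} = B - -1 = B + 1 = 1 + B$)
$\left(F{\left(M{\left(2 + 5 \right)} \right)} + a\right) \left(-118\right) = \left(\left(1 + \left(2 + 5\right)\right) - 427\right) \left(-118\right) = \left(\left(1 + 7\right) - 427\right) \left(-118\right) = \left(8 - 427\right) \left(-118\right) = \left(-419\right) \left(-118\right) = 49442$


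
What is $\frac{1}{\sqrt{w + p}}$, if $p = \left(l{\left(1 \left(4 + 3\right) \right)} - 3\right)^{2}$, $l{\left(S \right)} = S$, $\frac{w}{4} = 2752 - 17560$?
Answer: $- \frac{i \sqrt{3701}}{14804} \approx - 0.0041094 i$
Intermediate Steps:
$w = -59232$ ($w = 4 \left(2752 - 17560\right) = 4 \left(-14808\right) = -59232$)
$p = 16$ ($p = \left(1 \left(4 + 3\right) - 3\right)^{2} = \left(1 \cdot 7 - 3\right)^{2} = \left(7 - 3\right)^{2} = 4^{2} = 16$)
$\frac{1}{\sqrt{w + p}} = \frac{1}{\sqrt{-59232 + 16}} = \frac{1}{\sqrt{-59216}} = \frac{1}{4 i \sqrt{3701}} = - \frac{i \sqrt{3701}}{14804}$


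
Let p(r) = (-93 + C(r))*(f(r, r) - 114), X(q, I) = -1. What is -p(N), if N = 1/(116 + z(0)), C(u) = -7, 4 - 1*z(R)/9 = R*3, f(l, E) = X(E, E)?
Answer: -11500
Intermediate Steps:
f(l, E) = -1
z(R) = 36 - 27*R (z(R) = 36 - 9*R*3 = 36 - 27*R)
N = 1/152 (N = 1/(116 + (36 - 27*0)) = 1/(116 + (36 + 0)) = 1/(116 + 36) = 1/152 ≈ 0.0065789)
p(r) = 11500 (p(r) = (-93 - 7)*(-1 - 114) = -100*(-115) = 11500)
-p(N) = -1*11500 = -11500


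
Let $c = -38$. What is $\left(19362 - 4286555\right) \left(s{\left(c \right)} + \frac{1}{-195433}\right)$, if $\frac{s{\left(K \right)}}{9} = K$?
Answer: $\frac{40744430997113}{27919} \approx 1.4594 \cdot 10^{9}$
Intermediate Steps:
$s{\left(K \right)} = 9 K$
$\left(19362 - 4286555\right) \left(s{\left(c \right)} + \frac{1}{-195433}\right) = \left(19362 - 4286555\right) \left(9 \left(-38\right) + \frac{1}{-195433}\right) = - 4267193 \left(-342 - \frac{1}{195433}\right) = \left(-4267193\right) \left(- \frac{66838087}{195433}\right) = \frac{40744430997113}{27919}$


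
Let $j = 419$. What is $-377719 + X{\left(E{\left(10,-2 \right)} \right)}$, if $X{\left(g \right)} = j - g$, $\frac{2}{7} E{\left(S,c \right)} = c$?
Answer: $-377293$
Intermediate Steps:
$E{\left(S,c \right)} = \frac{7 c}{2}$
$X{\left(g \right)} = 419 - g$
$-377719 + X{\left(E{\left(10,-2 \right)} \right)} = -377719 + \left(419 - \frac{7}{2} \left(-2\right)\right) = -377719 + \left(419 - -7\right) = -377719 + \left(419 + 7\right) = -377719 + 426 = -377293$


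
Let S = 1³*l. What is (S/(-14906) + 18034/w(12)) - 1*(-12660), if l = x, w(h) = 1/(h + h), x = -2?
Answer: 3320132629/7453 ≈ 4.4548e+5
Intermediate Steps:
w(h) = 1/(2*h)
l = -2
S = -2 (S = 1³*(-2) = 1*(-2) = -2)
(S/(-14906) + 18034/w(12)) - 1*(-12660) = (-2/(-14906) + 18034/(((½)/12))) - 1*(-12660) = (-2*(-1/14906) + 18034/(((½)*(1/12)))) + 12660 = (1/7453 + 18034/(1/24)) + 12660 = (1/7453 + 18034*24) + 12660 = (1/7453 + 432816) + 12660 = 3225777649/7453 + 12660 = 3320132629/7453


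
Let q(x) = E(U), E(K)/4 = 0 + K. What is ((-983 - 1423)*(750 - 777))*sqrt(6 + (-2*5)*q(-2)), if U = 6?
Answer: 194886*I*sqrt(26) ≈ 9.9373e+5*I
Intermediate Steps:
E(K) = 4*K (E(K) = 4*(0 + K) = 4*K)
q(x) = 24 (q(x) = 4*6 = 24)
((-983 - 1423)*(750 - 777))*sqrt(6 + (-2*5)*q(-2)) = ((-983 - 1423)*(750 - 777))*sqrt(6 - 2*5*24) = (-2406*(-27))*sqrt(6 - 10*24) = 64962*sqrt(6 - 240) = 64962*sqrt(-234) = 64962*(3*I*sqrt(26)) = 194886*I*sqrt(26)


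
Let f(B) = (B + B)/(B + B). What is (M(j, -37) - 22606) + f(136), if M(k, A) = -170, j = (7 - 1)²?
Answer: -22775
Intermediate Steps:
j = 36 (j = 6² = 36)
f(B) = 1 (f(B) = (2*B)/((2*B)) = (2*B)*(1/(2*B)) = 1)
(M(j, -37) - 22606) + f(136) = (-170 - 22606) + 1 = -22776 + 1 = -22775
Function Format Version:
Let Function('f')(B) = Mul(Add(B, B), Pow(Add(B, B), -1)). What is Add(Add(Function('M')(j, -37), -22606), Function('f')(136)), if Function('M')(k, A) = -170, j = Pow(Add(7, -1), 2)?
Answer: -22775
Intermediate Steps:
j = 36 (j = Pow(6, 2) = 36)
Function('f')(B) = 1 (Function('f')(B) = Mul(Mul(2, B), Pow(Mul(2, B), -1)) = Mul(Mul(2, B), Mul(Rational(1, 2), Pow(B, -1))) = 1)
Add(Add(Function('M')(j, -37), -22606), Function('f')(136)) = Add(Add(-170, -22606), 1) = Add(-22776, 1) = -22775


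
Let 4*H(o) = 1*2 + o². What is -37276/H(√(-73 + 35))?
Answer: 37276/9 ≈ 4141.8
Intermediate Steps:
H(o) = ½ + o²/4 (H(o) = (1*2 + o²)/4 = (2 + o²)/4 = ½ + o²/4)
-37276/H(√(-73 + 35)) = -37276/(½ + (√(-73 + 35))²/4) = -37276/(½ + (√(-38))²/4) = -37276/(½ + (I*√38)²/4) = -37276/(½ + (¼)*(-38)) = -37276/(½ - 19/2) = -37276/(-9) = -37276*(-⅑) = 37276/9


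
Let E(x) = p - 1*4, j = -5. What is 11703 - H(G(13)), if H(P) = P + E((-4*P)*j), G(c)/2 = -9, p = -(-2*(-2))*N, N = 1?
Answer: 11729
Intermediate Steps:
p = -4 (p = -(-2*(-2)) = -4 ≈ -4.0000)
G(c) = -18 (G(c) = 2*(-9) = -18)
E(x) = -8 (E(x) = -4 - 1*4 = -4 - 4 = -8)
H(P) = -8 + P (H(P) = P - 8 = -8 + P)
11703 - H(G(13)) = 11703 - (-8 - 18) = 11703 - 1*(-26) = 11703 + 26 = 11729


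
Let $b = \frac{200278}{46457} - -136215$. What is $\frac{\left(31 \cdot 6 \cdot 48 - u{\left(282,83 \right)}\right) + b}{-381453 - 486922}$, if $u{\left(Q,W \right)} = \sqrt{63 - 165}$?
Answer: $- \frac{6743108629}{40342097375} + \frac{i \sqrt{102}}{868375} \approx -0.16715 + 1.163 \cdot 10^{-5} i$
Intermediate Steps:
$b = \frac{6328340533}{46457}$ ($b = 200278 \cdot \frac{1}{46457} + 136215 = \frac{200278}{46457} + 136215 = \frac{6328340533}{46457} \approx 1.3622 \cdot 10^{5}$)
$u{\left(Q,W \right)} = i \sqrt{102}$ ($u{\left(Q,W \right)} = \sqrt{-102} = i \sqrt{102}$)
$\frac{\left(31 \cdot 6 \cdot 48 - u{\left(282,83 \right)}\right) + b}{-381453 - 486922} = \frac{\left(31 \cdot 6 \cdot 48 - i \sqrt{102}\right) + \frac{6328340533}{46457}}{-381453 - 486922} = \frac{\left(186 \cdot 48 - i \sqrt{102}\right) + \frac{6328340533}{46457}}{-868375} = \left(\left(8928 - i \sqrt{102}\right) + \frac{6328340533}{46457}\right) \left(- \frac{1}{868375}\right) = \left(\frac{6743108629}{46457} - i \sqrt{102}\right) \left(- \frac{1}{868375}\right) = - \frac{6743108629}{40342097375} + \frac{i \sqrt{102}}{868375}$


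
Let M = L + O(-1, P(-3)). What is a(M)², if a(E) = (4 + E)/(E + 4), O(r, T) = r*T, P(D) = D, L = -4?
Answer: 1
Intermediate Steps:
O(r, T) = T*r
M = -1 (M = -4 - 3*(-1) = -4 + 3 = -1)
a(E) = 1 (a(E) = (4 + E)/(4 + E) = 1)
a(M)² = 1² = 1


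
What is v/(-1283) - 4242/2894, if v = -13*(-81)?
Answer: -4244934/1856501 ≈ -2.2865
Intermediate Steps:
v = 1053
v/(-1283) - 4242/2894 = 1053/(-1283) - 4242/2894 = 1053*(-1/1283) - 4242*1/2894 = -1053/1283 - 2121/1447 = -4244934/1856501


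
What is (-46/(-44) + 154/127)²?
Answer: 39803481/7806436 ≈ 5.0988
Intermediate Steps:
(-46/(-44) + 154/127)² = (-46*(-1/44) + 154*(1/127))² = (23/22 + 154/127)² = (6309/2794)² = 39803481/7806436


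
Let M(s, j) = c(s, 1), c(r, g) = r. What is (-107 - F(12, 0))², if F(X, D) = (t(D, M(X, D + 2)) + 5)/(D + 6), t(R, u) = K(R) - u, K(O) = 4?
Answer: 45369/4 ≈ 11342.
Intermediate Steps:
M(s, j) = s
t(R, u) = 4 - u
F(X, D) = (9 - X)/(6 + D) (F(X, D) = ((4 - X) + 5)/(D + 6) = (9 - X)/(6 + D))
(-107 - F(12, 0))² = (-107 - (9 - 1*12)/(6 + 0))² = (-107 - (9 - 12)/6)² = (-107 - (-3)/6)² = (-107 - 1*(-½))² = (-107 + ½)² = (-213/2)² = 45369/4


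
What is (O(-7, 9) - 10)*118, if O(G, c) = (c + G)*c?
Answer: 944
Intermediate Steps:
O(G, c) = c*(G + c) (O(G, c) = (G + c)*c = c*(G + c))
(O(-7, 9) - 10)*118 = (9*(-7 + 9) - 10)*118 = (9*2 - 10)*118 = (18 - 10)*118 = 8*118 = 944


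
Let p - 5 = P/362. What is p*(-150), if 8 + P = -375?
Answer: -107025/181 ≈ -591.30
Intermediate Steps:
P = -383 (P = -8 - 375 = -383)
p = 1427/362 (p = 5 - 383/362 = 1427/362 ≈ 3.9420)
p*(-150) = (1427/362)*(-150) = -107025/181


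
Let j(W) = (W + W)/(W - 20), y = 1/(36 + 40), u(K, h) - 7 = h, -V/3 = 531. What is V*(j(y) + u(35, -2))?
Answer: -12095649/1519 ≈ -7962.9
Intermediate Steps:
V = -1593 (V = -3*531 = -1593)
u(K, h) = 7 + h
y = 1/76 ≈ 0.013158
j(W) = 2*W/(-20 + W) (j(W) = (2*W)/(-20 + W) = 2*W/(-20 + W))
V*(j(y) + u(35, -2)) = -1593*(2*(1/76)/(-20 + 1/76) + (7 - 2)) = -1593*(2*(1/76)/(-1519/76) + 5) = -1593*(2*(1/76)*(-76/1519) + 5) = -1593*(-2/1519 + 5) = -1593*7593/1519 = -12095649/1519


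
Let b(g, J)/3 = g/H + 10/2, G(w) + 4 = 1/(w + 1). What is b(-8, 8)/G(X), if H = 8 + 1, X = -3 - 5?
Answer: -259/87 ≈ -2.9770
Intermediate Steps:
X = -8
H = 9
G(w) = -4 + 1/(1 + w) (G(w) = -4 + 1/(w + 1) = -4 + 1/(1 + w))
b(g, J) = 15 + g/3 (b(g, J) = 3*(g/9 + 10/2) = 3*(g*(1/9) + 10*(1/2)) = 3*(g/9 + 5) = 3*(5 + g/9) = 15 + g/3)
b(-8, 8)/G(X) = (15 + (1/3)*(-8))/(((-3 - 4*(-8))/(1 - 8))) = (15 - 8/3)/(((-3 + 32)/(-7))) = 37/(3*((-1/7*29))) = 37/(3*(-29/7)) = (37/3)*(-7/29) = -259/87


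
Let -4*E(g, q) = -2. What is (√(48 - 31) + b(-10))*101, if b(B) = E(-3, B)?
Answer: 101/2 + 101*√17 ≈ 466.93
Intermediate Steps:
E(g, q) = ½ (E(g, q) = -¼*(-2) = ½)
b(B) = ½
(√(48 - 31) + b(-10))*101 = (√(48 - 31) + ½)*101 = (√17 + ½)*101 = (½ + √17)*101 = 101/2 + 101*√17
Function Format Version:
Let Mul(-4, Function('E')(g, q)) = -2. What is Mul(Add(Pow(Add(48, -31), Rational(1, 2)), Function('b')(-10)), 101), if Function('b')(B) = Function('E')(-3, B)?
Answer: Add(Rational(101, 2), Mul(101, Pow(17, Rational(1, 2)))) ≈ 466.93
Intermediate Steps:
Function('E')(g, q) = Rational(1, 2) (Function('E')(g, q) = Mul(Rational(-1, 4), -2) = Rational(1, 2))
Function('b')(B) = Rational(1, 2)
Mul(Add(Pow(Add(48, -31), Rational(1, 2)), Function('b')(-10)), 101) = Mul(Add(Pow(Add(48, -31), Rational(1, 2)), Rational(1, 2)), 101) = Mul(Add(Pow(17, Rational(1, 2)), Rational(1, 2)), 101) = Mul(Add(Rational(1, 2), Pow(17, Rational(1, 2))), 101) = Add(Rational(101, 2), Mul(101, Pow(17, Rational(1, 2))))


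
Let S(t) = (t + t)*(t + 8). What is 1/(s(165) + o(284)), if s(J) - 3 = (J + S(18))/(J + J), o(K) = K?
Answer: 110/31937 ≈ 0.0034443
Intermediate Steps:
S(t) = 2*t*(8 + t) (S(t) = (2*t)*(8 + t) = 2*t*(8 + t))
s(J) = 3 + (936 + J)/(2*J) (s(J) = 3 + (J + 2*18*(8 + 18))/(J + J) = 3 + (J + 2*18*26)/((2*J)) = 3 + (J + 936)*(1/(2*J)) = 3 + (936 + J)*(1/(2*J)) = 3 + (936 + J)/(2*J))
1/(s(165) + o(284)) = 1/((7/2 + 468/165) + 284) = 1/((7/2 + 468*(1/165)) + 284) = 1/((7/2 + 156/55) + 284) = 1/(697/110 + 284) = 1/(31937/110) = 110/31937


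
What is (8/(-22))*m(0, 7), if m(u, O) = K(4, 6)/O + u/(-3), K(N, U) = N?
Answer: -16/77 ≈ -0.20779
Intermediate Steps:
m(u, O) = 4/O - u/3 (m(u, O) = 4/O + u/(-3) = 4/O + u*(-⅓) = 4/O - u/3)
(8/(-22))*m(0, 7) = (8/(-22))*(4/7 - ⅓*0) = (8*(-1/22))*(4*(⅐) + 0) = -4*(4/7 + 0)/11 = -4/11*4/7 = -16/77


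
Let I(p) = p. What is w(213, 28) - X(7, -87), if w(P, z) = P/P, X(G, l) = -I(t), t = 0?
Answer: 1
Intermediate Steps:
X(G, l) = 0 (X(G, l) = -1*0 = 0)
w(P, z) = 1
w(213, 28) - X(7, -87) = 1 - 1*0 = 1 + 0 = 1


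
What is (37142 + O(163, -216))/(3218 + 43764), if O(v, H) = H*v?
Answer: 967/23491 ≈ 0.041165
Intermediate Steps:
(37142 + O(163, -216))/(3218 + 43764) = (37142 - 216*163)/(3218 + 43764) = (37142 - 35208)/46982 = 1934*(1/46982) = 967/23491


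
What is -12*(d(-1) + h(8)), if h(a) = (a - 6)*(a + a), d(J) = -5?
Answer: -324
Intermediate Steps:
h(a) = 2*a*(-6 + a) (h(a) = (-6 + a)*(2*a) = 2*a*(-6 + a))
-12*(d(-1) + h(8)) = -12*(-5 + 2*8*(-6 + 8)) = -12*(-5 + 2*8*2) = -12*(-5 + 32) = -12*27 = -324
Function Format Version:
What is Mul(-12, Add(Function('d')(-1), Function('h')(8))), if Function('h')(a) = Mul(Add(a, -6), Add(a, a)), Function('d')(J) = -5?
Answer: -324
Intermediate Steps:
Function('h')(a) = Mul(2, a, Add(-6, a)) (Function('h')(a) = Mul(Add(-6, a), Mul(2, a)) = Mul(2, a, Add(-6, a)))
Mul(-12, Add(Function('d')(-1), Function('h')(8))) = Mul(-12, Add(-5, Mul(2, 8, Add(-6, 8)))) = Mul(-12, Add(-5, Mul(2, 8, 2))) = Mul(-12, Add(-5, 32)) = Mul(-12, 27) = -324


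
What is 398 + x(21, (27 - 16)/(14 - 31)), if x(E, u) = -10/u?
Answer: 4548/11 ≈ 413.45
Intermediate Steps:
398 + x(21, (27 - 16)/(14 - 31)) = 398 - 10*(14 - 31)/(27 - 16) = 398 - 10/(11/(-17)) = 398 - 10/(11*(-1/17)) = 398 - 10/(-11/17) = 398 - 10*(-17/11) = 398 + 170/11 = 4548/11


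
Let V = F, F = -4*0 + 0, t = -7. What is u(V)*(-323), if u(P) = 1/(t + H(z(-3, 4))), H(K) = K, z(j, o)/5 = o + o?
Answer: -323/33 ≈ -9.7879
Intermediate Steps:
z(j, o) = 10*o (z(j, o) = 5*(o + o) = 5*(2*o) = 10*o)
F = 0 (F = 0 + 0 = 0)
V = 0
u(P) = 1/33 (u(P) = 1/(-7 + 10*4) = 1/(-7 + 40) = 1/33)
u(V)*(-323) = (1/33)*(-323) = -323/33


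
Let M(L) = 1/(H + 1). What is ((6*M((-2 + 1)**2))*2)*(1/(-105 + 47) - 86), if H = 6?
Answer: -29934/203 ≈ -147.46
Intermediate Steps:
M(L) = 1/7 (M(L) = 1/(6 + 1) = 1/7)
((6*M((-2 + 1)**2))*2)*(1/(-105 + 47) - 86) = ((6*(1/7))*2)*(1/(-105 + 47) - 86) = ((6/7)*2)*(1/(-58) - 86) = 12*(-1/58 - 86)/7 = (12/7)*(-4989/58) = -29934/203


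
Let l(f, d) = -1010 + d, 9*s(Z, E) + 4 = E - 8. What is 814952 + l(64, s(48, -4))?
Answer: 7325462/9 ≈ 8.1394e+5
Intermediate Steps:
s(Z, E) = -4/3 + E/9 (s(Z, E) = -4/9 + (E - 8)/9 = -4/9 + (-8 + E)/9 = -4/9 + (-8/9 + E/9) = -4/3 + E/9)
814952 + l(64, s(48, -4)) = 814952 + (-1010 + (-4/3 + (⅑)*(-4))) = 814952 + (-1010 + (-4/3 - 4/9)) = 814952 + (-1010 - 16/9) = 814952 - 9106/9 = 7325462/9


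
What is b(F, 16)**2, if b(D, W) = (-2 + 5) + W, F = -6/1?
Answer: 361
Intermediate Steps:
F = -6 (F = -6*1 = -6)
b(D, W) = 3 + W
b(F, 16)**2 = (3 + 16)**2 = 19**2 = 361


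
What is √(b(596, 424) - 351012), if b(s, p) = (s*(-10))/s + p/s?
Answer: 2*I*√1948255907/149 ≈ 592.47*I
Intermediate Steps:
b(s, p) = -10 + p/s (b(s, p) = (-10*s)/s + p/s = -10 + p/s)
√(b(596, 424) - 351012) = √((-10 + 424/596) - 351012) = √((-10 + 424*(1/596)) - 351012) = √((-10 + 106/149) - 351012) = √(-1384/149 - 351012) = √(-52302172/149) = 2*I*√1948255907/149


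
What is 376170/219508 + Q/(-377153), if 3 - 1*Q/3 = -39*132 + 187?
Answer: 69302365437/41394050362 ≈ 1.6742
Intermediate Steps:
Q = 14892 (Q = 9 - 3*(-39*132 + 187) = 9 - 3*(-5148 + 187) = 9 - 3*(-4961) = 9 + 14883 = 14892)
376170/219508 + Q/(-377153) = 376170/219508 + 14892/(-377153) = 376170*(1/219508) + 14892*(-1/377153) = 188085/109754 - 14892/377153 = 69302365437/41394050362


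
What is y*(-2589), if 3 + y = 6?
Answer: -7767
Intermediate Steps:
y = 3 (y = -3 + 6 = 3)
y*(-2589) = 3*(-2589) = -7767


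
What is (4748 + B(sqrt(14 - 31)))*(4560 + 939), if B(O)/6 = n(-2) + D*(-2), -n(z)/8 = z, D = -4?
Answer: 26901108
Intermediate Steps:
n(z) = -8*z
B(O) = 144 (B(O) = 6*(-8*(-2) - 4*(-2)) = 6*(16 + 8) = 6*24 = 144)
(4748 + B(sqrt(14 - 31)))*(4560 + 939) = (4748 + 144)*(4560 + 939) = 4892*5499 = 26901108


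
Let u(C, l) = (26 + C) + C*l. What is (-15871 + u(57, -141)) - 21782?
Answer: -45607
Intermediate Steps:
u(C, l) = 26 + C + C*l
(-15871 + u(57, -141)) - 21782 = (-15871 + (26 + 57 + 57*(-141))) - 21782 = (-15871 + (26 + 57 - 8037)) - 21782 = (-15871 - 7954) - 21782 = -23825 - 21782 = -45607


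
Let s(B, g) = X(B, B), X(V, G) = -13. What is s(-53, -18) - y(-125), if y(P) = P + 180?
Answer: -68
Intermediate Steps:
s(B, g) = -13
y(P) = 180 + P
s(-53, -18) - y(-125) = -13 - (180 - 125) = -13 - 1*55 = -13 - 55 = -68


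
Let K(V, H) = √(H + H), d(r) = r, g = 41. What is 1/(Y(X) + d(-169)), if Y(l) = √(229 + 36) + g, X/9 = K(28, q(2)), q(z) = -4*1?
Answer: -128/16119 - √265/16119 ≈ -0.0089509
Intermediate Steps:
q(z) = -4
K(V, H) = √2*√H (K(V, H) = √(2*H) = √2*√H)
X = 18*I*√2 (X = 9*(√2*√(-4)) = 9*(√2*(2*I)) = 9*(2*I*√2) = 18*I*√2 ≈ 25.456*I)
Y(l) = 41 + √265 (Y(l) = √(229 + 36) + 41 = √265 + 41 = 41 + √265)
1/(Y(X) + d(-169)) = 1/((41 + √265) - 169) = 1/(-128 + √265)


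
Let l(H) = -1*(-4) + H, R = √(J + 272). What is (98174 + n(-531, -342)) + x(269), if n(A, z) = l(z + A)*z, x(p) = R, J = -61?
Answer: 395372 + √211 ≈ 3.9539e+5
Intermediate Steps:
R = √211 (R = √(-61 + 272) = √211 ≈ 14.526)
x(p) = √211
l(H) = 4 + H
n(A, z) = z*(4 + A + z) (n(A, z) = (4 + (z + A))*z = (4 + (A + z))*z = (4 + A + z)*z = z*(4 + A + z))
(98174 + n(-531, -342)) + x(269) = (98174 - 342*(4 - 531 - 342)) + √211 = (98174 - 342*(-869)) + √211 = (98174 + 297198) + √211 = 395372 + √211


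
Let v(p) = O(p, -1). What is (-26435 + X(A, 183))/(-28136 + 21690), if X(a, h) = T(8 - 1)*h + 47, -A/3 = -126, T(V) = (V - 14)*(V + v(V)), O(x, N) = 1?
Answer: 18318/3223 ≈ 5.6835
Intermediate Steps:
v(p) = 1
T(V) = (1 + V)*(-14 + V) (T(V) = (V - 14)*(V + 1) = (-14 + V)*(1 + V) = (1 + V)*(-14 + V))
A = 378 (A = -3*(-126) = 378)
X(a, h) = 47 - 56*h (X(a, h) = (-14 + (8 - 1)**2 - 13*(8 - 1))*h + 47 = (-14 + 7**2 - 13*7)*h + 47 = (-14 + 49 - 91)*h + 47 = -56*h + 47 = 47 - 56*h)
(-26435 + X(A, 183))/(-28136 + 21690) = (-26435 + (47 - 56*183))/(-28136 + 21690) = (-26435 + (47 - 10248))/(-6446) = (-26435 - 10201)*(-1/6446) = -36636*(-1/6446) = 18318/3223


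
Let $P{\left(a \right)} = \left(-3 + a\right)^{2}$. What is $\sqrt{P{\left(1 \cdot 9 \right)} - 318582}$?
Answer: $3 i \sqrt{35394} \approx 564.4 i$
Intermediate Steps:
$\sqrt{P{\left(1 \cdot 9 \right)} - 318582} = \sqrt{\left(-3 + 1 \cdot 9\right)^{2} - 318582} = \sqrt{\left(-3 + 9\right)^{2} - 318582} = \sqrt{6^{2} - 318582} = \sqrt{36 - 318582} = \sqrt{-318546} = 3 i \sqrt{35394}$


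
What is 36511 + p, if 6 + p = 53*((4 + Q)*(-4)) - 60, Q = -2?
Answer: 36021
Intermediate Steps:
p = -490 (p = -6 + (53*((4 - 2)*(-4)) - 60) = -6 + (53*(2*(-4)) - 60) = -6 + (53*(-8) - 60) = -6 + (-424 - 60) = -6 - 484 = -490)
36511 + p = 36511 - 490 = 36021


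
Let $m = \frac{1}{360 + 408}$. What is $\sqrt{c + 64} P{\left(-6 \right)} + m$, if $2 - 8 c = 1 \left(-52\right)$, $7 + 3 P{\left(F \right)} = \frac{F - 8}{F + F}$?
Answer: $\frac{1}{768} - \frac{35 \sqrt{283}}{36} \approx -16.354$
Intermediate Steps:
$P{\left(F \right)} = - \frac{7}{3} + \frac{-8 + F}{6 F}$ ($P{\left(F \right)} = - \frac{7}{3} + \frac{\left(F - 8\right) \frac{1}{F + F}}{3} = - \frac{7}{3} + \frac{\left(-8 + F\right) \frac{1}{2 F}}{3} = - \frac{7}{3} + \frac{\frac{1}{2} \frac{1}{F} \left(-8 + F\right)}{3} = - \frac{7}{3} + \frac{-8 + F}{6 F}$)
$m = \frac{1}{768} \approx 0.0013021$
$c = \frac{27}{4}$ ($c = \frac{1}{4} - \frac{1 \left(-52\right)}{8} = \frac{1}{4} - - \frac{13}{2} = \frac{1}{4} + \frac{13}{2} = \frac{27}{4} \approx 6.75$)
$\sqrt{c + 64} P{\left(-6 \right)} + m = \sqrt{\frac{27}{4} + 64} \frac{-8 - -78}{6 \left(-6\right)} + \frac{1}{768} = \sqrt{\frac{283}{4}} \cdot \frac{1}{6} \left(- \frac{1}{6}\right) \left(-8 + 78\right) + \frac{1}{768} = \frac{\sqrt{283}}{2} \cdot \frac{1}{6} \left(- \frac{1}{6}\right) 70 + \frac{1}{768} = \frac{\sqrt{283}}{2} \left(- \frac{35}{18}\right) + \frac{1}{768} = - \frac{35 \sqrt{283}}{36} + \frac{1}{768} = \frac{1}{768} - \frac{35 \sqrt{283}}{36}$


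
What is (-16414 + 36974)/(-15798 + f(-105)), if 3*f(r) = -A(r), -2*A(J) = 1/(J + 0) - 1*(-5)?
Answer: -1619100/1244027 ≈ -1.3015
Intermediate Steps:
A(J) = -5/2 - 1/(2*J) (A(J) = -(1/(J + 0) - 1*(-5))/2 = -(1/J + 5)/2 = -(5 + 1/J)/2 = -5/2 - 1/(2*J))
f(r) = -(-1 - 5*r)/(6*r) (f(r) = (-(-1 - 5*r)/(2*r))/3 = -(-1 - 5*r)/(6*r))
(-16414 + 36974)/(-15798 + f(-105)) = (-16414 + 36974)/(-15798 + (1/6)*(1 + 5*(-105))/(-105)) = 20560/(-15798 + (1/6)*(-1/105)*(1 - 525)) = 20560/(-15798 + (1/6)*(-1/105)*(-524)) = 20560/(-15798 + 262/315) = 20560/(-4976108/315) = 20560*(-315/4976108) = -1619100/1244027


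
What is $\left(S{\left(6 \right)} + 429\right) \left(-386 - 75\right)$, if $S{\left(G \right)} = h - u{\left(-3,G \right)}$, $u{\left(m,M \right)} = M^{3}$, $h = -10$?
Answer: $-93583$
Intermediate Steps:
$S{\left(G \right)} = -10 - G^{3}$
$\left(S{\left(6 \right)} + 429\right) \left(-386 - 75\right) = \left(\left(-10 - 6^{3}\right) + 429\right) \left(-386 - 75\right) = \left(\left(-10 - 216\right) + 429\right) \left(-386 - 75\right) = \left(\left(-10 - 216\right) + 429\right) \left(-461\right) = \left(-226 + 429\right) \left(-461\right) = 203 \left(-461\right) = -93583$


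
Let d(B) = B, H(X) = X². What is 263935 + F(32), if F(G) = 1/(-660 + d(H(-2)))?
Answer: 173141359/656 ≈ 2.6394e+5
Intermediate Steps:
F(G) = -1/656 (F(G) = 1/(-660 + (-2)²) = 1/(-660 + 4) = 1/(-656) = -1/656)
263935 + F(32) = 263935 - 1/656 = 173141359/656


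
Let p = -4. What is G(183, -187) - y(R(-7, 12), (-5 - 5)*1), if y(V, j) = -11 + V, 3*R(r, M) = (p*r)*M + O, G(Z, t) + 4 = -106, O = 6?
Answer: -213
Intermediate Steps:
G(Z, t) = -110 (G(Z, t) = -4 - 106 = -110)
R(r, M) = 2 - 4*M*r/3 (R(r, M) = ((-4*r)*M + 6)/3 = (-4*M*r + 6)/3 = (6 - 4*M*r)/3 = 2 - 4*M*r/3)
G(183, -187) - y(R(-7, 12), (-5 - 5)*1) = -110 - (-11 + (2 - 4/3*12*(-7))) = -110 - (-11 + (2 + 112)) = -110 - (-11 + 114) = -110 - 1*103 = -110 - 103 = -213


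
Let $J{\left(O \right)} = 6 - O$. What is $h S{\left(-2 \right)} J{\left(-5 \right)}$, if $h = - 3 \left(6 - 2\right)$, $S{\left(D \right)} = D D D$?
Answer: $1056$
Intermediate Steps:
$S{\left(D \right)} = D^{3}$ ($S{\left(D \right)} = D^{2} D = D^{3}$)
$h = -12$ ($h = \left(-3\right) 4 = -12$)
$h S{\left(-2 \right)} J{\left(-5 \right)} = - 12 \left(-2\right)^{3} \left(6 - -5\right) = \left(-12\right) \left(-8\right) \left(6 + 5\right) = 96 \cdot 11 = 1056$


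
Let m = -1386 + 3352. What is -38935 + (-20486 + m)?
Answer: -57455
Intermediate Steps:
m = 1966
-38935 + (-20486 + m) = -38935 + (-20486 + 1966) = -38935 - 18520 = -57455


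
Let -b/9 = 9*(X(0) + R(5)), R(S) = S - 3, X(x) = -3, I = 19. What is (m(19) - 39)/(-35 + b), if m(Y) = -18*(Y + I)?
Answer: -723/46 ≈ -15.717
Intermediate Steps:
R(S) = -3 + S
m(Y) = -342 - 18*Y (m(Y) = -18*(Y + 19) = -18*(19 + Y) = -342 - 18*Y)
b = 81 (b = -81*(-3 + (-3 + 5)) = -81*(-3 + 2) = -81*(-1) = -9*(-9) = 81)
(m(19) - 39)/(-35 + b) = ((-342 - 18*19) - 39)/(-35 + 81) = ((-342 - 342) - 39)/46 = (-684 - 39)*(1/46) = -723*1/46 = -723/46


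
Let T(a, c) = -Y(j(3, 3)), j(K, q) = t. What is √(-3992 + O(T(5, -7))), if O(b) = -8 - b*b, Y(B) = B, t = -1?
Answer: I*√4001 ≈ 63.253*I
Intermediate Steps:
j(K, q) = -1
T(a, c) = 1 (T(a, c) = -1*(-1) = 1)
O(b) = -8 - b²
√(-3992 + O(T(5, -7))) = √(-3992 + (-8 - 1*1²)) = √(-3992 + (-8 - 1*1)) = √(-3992 + (-8 - 1)) = √(-3992 - 9) = √(-4001) = I*√4001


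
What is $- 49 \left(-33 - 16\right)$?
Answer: $2401$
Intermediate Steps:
$- 49 \left(-33 - 16\right) = \left(-49\right) \left(-49\right) = 2401$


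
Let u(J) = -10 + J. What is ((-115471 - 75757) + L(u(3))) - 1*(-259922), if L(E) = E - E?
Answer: 68694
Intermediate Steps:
L(E) = 0
((-115471 - 75757) + L(u(3))) - 1*(-259922) = ((-115471 - 75757) + 0) - 1*(-259922) = (-191228 + 0) + 259922 = -191228 + 259922 = 68694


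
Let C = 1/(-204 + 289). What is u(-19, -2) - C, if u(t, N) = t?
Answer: -1616/85 ≈ -19.012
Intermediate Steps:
C = 1/85 ≈ 0.011765
u(-19, -2) - C = -19 - 1*1/85 = -19 - 1/85 = -1616/85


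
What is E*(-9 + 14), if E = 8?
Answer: 40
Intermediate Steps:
E*(-9 + 14) = 8*(-9 + 14) = 8*5 = 40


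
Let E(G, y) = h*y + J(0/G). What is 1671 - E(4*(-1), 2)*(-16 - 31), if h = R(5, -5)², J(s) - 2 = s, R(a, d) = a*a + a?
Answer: 86365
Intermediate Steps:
R(a, d) = a + a² (R(a, d) = a² + a = a + a²)
J(s) = 2 + s
h = 900 (h = (5*(1 + 5))² = (5*6)² = 30² = 900)
E(G, y) = 2 + 900*y (E(G, y) = 900*y + (2 + 0/G) = 900*y + (2 + 0) = 900*y + 2 = 2 + 900*y)
1671 - E(4*(-1), 2)*(-16 - 31) = 1671 - (2 + 900*2)*(-16 - 31) = 1671 - (2 + 1800)*(-47) = 1671 - 1802*(-47) = 1671 - 1*(-84694) = 1671 + 84694 = 86365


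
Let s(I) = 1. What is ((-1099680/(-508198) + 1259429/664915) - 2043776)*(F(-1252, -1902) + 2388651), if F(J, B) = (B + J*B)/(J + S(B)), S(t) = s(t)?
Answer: -48479635609493514519933/9938484505 ≈ -4.8780e+12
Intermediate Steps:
S(t) = 1
F(J, B) = (B + B*J)/(1 + J) (F(J, B) = (B + J*B)/(J + 1) = (B + B*J)/(1 + J))
((-1099680/(-508198) + 1259429/664915) - 2043776)*(F(-1252, -1902) + 2388651) = ((-1099680/(-508198) + 1259429/664915) - 2043776)*(-1902 + 2388651) = ((-1099680*(-1/508198) + 1259429*(1/664915)) - 2043776)*2386749 = ((549840/254099 + 1259429/664915) - 2043776)*2386749 = (685616513071/168954236585 - 2043776)*2386749 = -345303928214231889/168954236585*2386749 = -48479635609493514519933/9938484505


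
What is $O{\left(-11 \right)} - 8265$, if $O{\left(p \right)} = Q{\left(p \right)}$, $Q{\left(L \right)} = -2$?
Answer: $-8267$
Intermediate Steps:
$O{\left(p \right)} = -2$
$O{\left(-11 \right)} - 8265 = -2 - 8265 = -8267$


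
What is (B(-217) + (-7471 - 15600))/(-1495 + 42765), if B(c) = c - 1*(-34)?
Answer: -11627/20635 ≈ -0.56346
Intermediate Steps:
B(c) = 34 + c (B(c) = c + 34 = 34 + c)
(B(-217) + (-7471 - 15600))/(-1495 + 42765) = ((34 - 217) + (-7471 - 15600))/(-1495 + 42765) = (-183 - 23071)/41270 = -23254*1/41270 = -11627/20635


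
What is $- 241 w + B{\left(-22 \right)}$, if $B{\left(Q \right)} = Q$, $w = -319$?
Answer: $76857$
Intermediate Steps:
$- 241 w + B{\left(-22 \right)} = \left(-241\right) \left(-319\right) - 22 = 76879 - 22 = 76857$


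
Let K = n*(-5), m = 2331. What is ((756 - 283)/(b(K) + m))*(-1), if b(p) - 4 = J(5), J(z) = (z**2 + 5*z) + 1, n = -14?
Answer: -473/2386 ≈ -0.19824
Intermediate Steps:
K = 70 (K = -14*(-5) = 70)
J(z) = 1 + z**2 + 5*z
b(p) = 55 (b(p) = 4 + (1 + 5**2 + 5*5) = 4 + (1 + 25 + 25) = 4 + 51 = 55)
((756 - 283)/(b(K) + m))*(-1) = ((756 - 283)/(55 + 2331))*(-1) = (473/2386)*(-1) = -473/2386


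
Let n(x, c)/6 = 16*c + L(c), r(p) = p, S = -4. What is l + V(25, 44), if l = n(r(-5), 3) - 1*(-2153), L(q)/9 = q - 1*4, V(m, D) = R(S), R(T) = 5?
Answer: 2392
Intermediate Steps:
V(m, D) = 5
L(q) = -36 + 9*q (L(q) = 9*(q - 1*4) = 9*(q - 4) = 9*(-4 + q) = -36 + 9*q)
n(x, c) = -216 + 150*c (n(x, c) = 6*(16*c + (-36 + 9*c)) = 6*(-36 + 25*c) = -216 + 150*c)
l = 2387 (l = (-216 + 150*3) - 1*(-2153) = (-216 + 450) + 2153 = 234 + 2153 = 2387)
l + V(25, 44) = 2387 + 5 = 2392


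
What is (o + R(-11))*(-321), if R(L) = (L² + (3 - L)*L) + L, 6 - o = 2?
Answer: 12840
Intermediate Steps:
o = 4 (o = 6 - 1*2 = 6 - 2 = 4)
R(L) = L + L² + L*(3 - L) (R(L) = (L² + L*(3 - L)) + L = L + L² + L*(3 - L))
(o + R(-11))*(-321) = (4 + 4*(-11))*(-321) = (4 - 44)*(-321) = -40*(-321) = 12840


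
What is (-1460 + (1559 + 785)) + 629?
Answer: 1513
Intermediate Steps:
(-1460 + (1559 + 785)) + 629 = (-1460 + 2344) + 629 = 884 + 629 = 1513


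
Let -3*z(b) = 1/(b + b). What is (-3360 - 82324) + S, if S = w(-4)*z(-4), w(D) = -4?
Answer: -514105/6 ≈ -85684.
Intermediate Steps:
z(b) = -1/(6*b) (z(b) = -1/(3*(b + b)) = -1/(2*b)/3 = -1/(6*b))
S = -1/6 (S = -(-2)/(3*(-4)) = -(-2)*(-1)/(3*4) = -4*1/24 = -1/6 ≈ -0.16667)
(-3360 - 82324) + S = (-3360 - 82324) - 1/6 = -85684 - 1/6 = -514105/6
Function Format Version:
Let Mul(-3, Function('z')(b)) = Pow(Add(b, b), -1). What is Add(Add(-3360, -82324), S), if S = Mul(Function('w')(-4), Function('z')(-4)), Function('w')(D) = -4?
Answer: Rational(-514105, 6) ≈ -85684.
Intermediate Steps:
Function('z')(b) = Mul(Rational(-1, 6), Pow(b, -1)) (Function('z')(b) = Mul(Rational(-1, 3), Pow(Add(b, b), -1)) = Mul(Rational(-1, 3), Pow(Mul(2, b), -1)) = Mul(Rational(-1, 3), Mul(Rational(1, 2), Pow(b, -1))) = Mul(Rational(-1, 6), Pow(b, -1)))
S = Rational(-1, 6) (S = Mul(-4, Mul(Rational(-1, 6), Pow(-4, -1))) = Mul(-4, Mul(Rational(-1, 6), Rational(-1, 4))) = Mul(-4, Rational(1, 24)) = Rational(-1, 6) ≈ -0.16667)
Add(Add(-3360, -82324), S) = Add(Add(-3360, -82324), Rational(-1, 6)) = Add(-85684, Rational(-1, 6)) = Rational(-514105, 6)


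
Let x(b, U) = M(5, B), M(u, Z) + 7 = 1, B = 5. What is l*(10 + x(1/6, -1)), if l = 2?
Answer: 8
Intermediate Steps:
M(u, Z) = -6 (M(u, Z) = -7 + 1 = -6)
x(b, U) = -6
l*(10 + x(1/6, -1)) = 2*(10 - 6) = 2*4 = 8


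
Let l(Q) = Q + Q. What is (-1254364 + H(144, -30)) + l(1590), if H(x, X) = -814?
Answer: -1251998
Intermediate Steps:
l(Q) = 2*Q
(-1254364 + H(144, -30)) + l(1590) = (-1254364 - 814) + 2*1590 = -1255178 + 3180 = -1251998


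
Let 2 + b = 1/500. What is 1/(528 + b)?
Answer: 500/263001 ≈ 0.0019011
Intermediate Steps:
b = -999/500 (b = -2 + 1/500 = -999/500 ≈ -1.9980)
1/(528 + b) = 1/(528 - 999/500) = 1/(263001/500) = 500/263001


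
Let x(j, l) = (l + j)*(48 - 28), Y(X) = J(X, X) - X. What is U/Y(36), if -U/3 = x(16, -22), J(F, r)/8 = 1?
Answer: -90/7 ≈ -12.857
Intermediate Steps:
J(F, r) = 8 (J(F, r) = 8*1 = 8)
Y(X) = 8 - X
x(j, l) = 20*j + 20*l (x(j, l) = (j + l)*20 = 20*j + 20*l)
U = 360 (U = -3*(20*16 + 20*(-22)) = -3*(320 - 440) = -3*(-120) = 360)
U/Y(36) = 360/(8 - 1*36) = 360/(8 - 36) = 360/(-28) = 360*(-1/28) = -90/7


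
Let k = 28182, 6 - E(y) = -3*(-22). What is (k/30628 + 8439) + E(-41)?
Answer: 128330097/15314 ≈ 8379.9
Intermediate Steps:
E(y) = -60 (E(y) = 6 - (-3)*(-22) = 6 - 1*66 = 6 - 66 = -60)
(k/30628 + 8439) + E(-41) = (28182/30628 + 8439) - 60 = (28182*(1/30628) + 8439) - 60 = (14091/15314 + 8439) - 60 = 129248937/15314 - 60 = 128330097/15314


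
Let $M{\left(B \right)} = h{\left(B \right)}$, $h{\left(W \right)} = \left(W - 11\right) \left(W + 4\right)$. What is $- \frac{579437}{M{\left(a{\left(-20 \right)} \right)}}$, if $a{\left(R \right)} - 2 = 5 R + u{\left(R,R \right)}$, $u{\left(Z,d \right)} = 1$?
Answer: $- \frac{579437}{10044} \approx -57.69$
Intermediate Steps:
$h{\left(W \right)} = \left(-11 + W\right) \left(4 + W\right)$
$a{\left(R \right)} = 3 + 5 R$ ($a{\left(R \right)} = 2 + \left(5 R + 1\right) = 2 + \left(1 + 5 R\right) = 3 + 5 R$)
$M{\left(B \right)} = -44 + B^{2} - 7 B$
$- \frac{579437}{M{\left(a{\left(-20 \right)} \right)}} = - \frac{579437}{-44 + \left(3 + 5 \left(-20\right)\right)^{2} - 7 \left(3 + 5 \left(-20\right)\right)} = - \frac{579437}{-44 + \left(3 - 100\right)^{2} - 7 \left(3 - 100\right)} = - \frac{579437}{-44 + \left(-97\right)^{2} - -679} = - \frac{579437}{-44 + 9409 + 679} = - \frac{579437}{10044}$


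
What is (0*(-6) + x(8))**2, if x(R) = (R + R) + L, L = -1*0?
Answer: 256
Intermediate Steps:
L = 0
x(R) = 2*R (x(R) = (R + R) + 0 = 2*R + 0 = 2*R)
(0*(-6) + x(8))**2 = (0*(-6) + 2*8)**2 = (0 + 16)**2 = 16**2 = 256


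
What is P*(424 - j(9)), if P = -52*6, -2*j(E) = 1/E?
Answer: -396916/3 ≈ -1.3231e+5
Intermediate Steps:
j(E) = -1/(2*E)
P = -312
P*(424 - j(9)) = -312*(424 - (-1)/(2*9)) = -312*(424 - 1*(-1/18)) = -312*(424 + 1/18) = -312*7633/18 = -396916/3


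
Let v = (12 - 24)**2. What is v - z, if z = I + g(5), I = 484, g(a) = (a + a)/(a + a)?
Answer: -341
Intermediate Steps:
v = 144 (v = (-12)**2 = 144)
g(a) = 1 (g(a) = (2*a)/((2*a)) = (2*a)*(1/(2*a)) = 1)
z = 485 (z = 484 + 1 = 485)
v - z = 144 - 1*485 = 144 - 485 = -341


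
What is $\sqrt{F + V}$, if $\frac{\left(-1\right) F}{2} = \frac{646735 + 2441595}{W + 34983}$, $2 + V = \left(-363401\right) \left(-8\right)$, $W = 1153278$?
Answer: $\frac{\sqrt{456095940724623074}}{396087} \approx 1705.1$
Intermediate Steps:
$V = 2907206$ ($V = -2 - -2907208 = -2 + 2907208 = 2907206$)
$F = - \frac{6176660}{1188261}$ ($F = - 2 \frac{646735 + 2441595}{1153278 + 34983} = - 2 \cdot \frac{3088330}{1188261} = - 2 \cdot 3088330 \cdot \frac{1}{1188261} = \left(-2\right) \frac{3088330}{1188261} = - \frac{6176660}{1188261} \approx -5.1981$)
$\sqrt{F + V} = \sqrt{- \frac{6176660}{1188261} + 2907206} = \sqrt{\frac{3454513332106}{1188261}} = \frac{\sqrt{456095940724623074}}{396087}$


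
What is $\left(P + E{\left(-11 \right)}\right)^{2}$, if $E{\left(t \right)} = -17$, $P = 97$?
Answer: $6400$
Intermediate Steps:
$\left(P + E{\left(-11 \right)}\right)^{2} = \left(97 - 17\right)^{2} = 80^{2} = 6400$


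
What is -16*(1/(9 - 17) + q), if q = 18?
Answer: -286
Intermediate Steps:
-16*(1/(9 - 17) + q) = -16*(1/(9 - 17) + 18) = -16*(1/(-8) + 18) = -16*(-⅛ + 18) = -16*143/8 = -286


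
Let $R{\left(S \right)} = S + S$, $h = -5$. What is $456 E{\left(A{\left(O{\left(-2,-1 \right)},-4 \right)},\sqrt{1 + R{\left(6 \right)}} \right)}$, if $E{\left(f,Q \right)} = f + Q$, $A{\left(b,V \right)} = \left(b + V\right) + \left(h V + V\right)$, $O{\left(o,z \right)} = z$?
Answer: $5016 + 456 \sqrt{13} \approx 6660.1$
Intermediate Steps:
$R{\left(S \right)} = 2 S$
$A{\left(b,V \right)} = b - 3 V$ ($A{\left(b,V \right)} = \left(b + V\right) + \left(- 5 V + V\right) = \left(V + b\right) - 4 V = b - 3 V$)
$E{\left(f,Q \right)} = Q + f$
$456 E{\left(A{\left(O{\left(-2,-1 \right)},-4 \right)},\sqrt{1 + R{\left(6 \right)}} \right)} = 456 \left(\sqrt{1 + 2 \cdot 6} - -11\right) = 456 \left(\sqrt{1 + 12} + \left(-1 + 12\right)\right) = 456 \left(\sqrt{13} + 11\right) = 456 \left(11 + \sqrt{13}\right) = 5016 + 456 \sqrt{13}$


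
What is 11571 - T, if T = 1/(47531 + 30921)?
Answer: 907768091/78452 ≈ 11571.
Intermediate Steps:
T = 1/78452 ≈ 1.2747e-5
11571 - T = 11571 - 1*1/78452 = 11571 - 1/78452 = 907768091/78452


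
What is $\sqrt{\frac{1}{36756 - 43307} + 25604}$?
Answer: $\frac{9 \sqrt{13565568413}}{6551} \approx 160.01$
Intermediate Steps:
$\sqrt{\frac{1}{36756 - 43307} + 25604} = \sqrt{\frac{1}{-6551} + 25604} = \sqrt{- \frac{1}{6551} + 25604} = \sqrt{\frac{167731803}{6551}} = \frac{9 \sqrt{13565568413}}{6551}$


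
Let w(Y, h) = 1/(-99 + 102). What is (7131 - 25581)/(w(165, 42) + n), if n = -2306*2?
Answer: 11070/2767 ≈ 4.0007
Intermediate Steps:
w(Y, h) = ⅓ (w(Y, h) = 1/3 = ⅓)
n = -4612
(7131 - 25581)/(w(165, 42) + n) = (7131 - 25581)/(⅓ - 4612) = -18450/(-13835/3) = -18450*(-3/13835) = 11070/2767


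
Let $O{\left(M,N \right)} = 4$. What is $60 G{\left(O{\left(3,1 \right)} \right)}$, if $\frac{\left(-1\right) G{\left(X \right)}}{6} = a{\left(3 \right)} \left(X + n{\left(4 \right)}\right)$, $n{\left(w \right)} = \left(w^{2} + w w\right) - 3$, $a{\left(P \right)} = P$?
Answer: $-35640$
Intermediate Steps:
$n{\left(w \right)} = -3 + 2 w^{2}$ ($n{\left(w \right)} = \left(w^{2} + w^{2}\right) - 3 = 2 w^{2} - 3 = -3 + 2 w^{2}$)
$G{\left(X \right)} = -522 - 18 X$ ($G{\left(X \right)} = - 6 \cdot 3 \left(X - \left(3 - 2 \cdot 4^{2}\right)\right) = - 6 \cdot 3 \left(X + \left(-3 + 2 \cdot 16\right)\right) = - 6 \cdot 3 \left(X + \left(-3 + 32\right)\right) = - 6 \cdot 3 \left(X + 29\right) = - 6 \cdot 3 \left(29 + X\right) = - 6 \left(87 + 3 X\right) = -522 - 18 X$)
$60 G{\left(O{\left(3,1 \right)} \right)} = 60 \left(-522 - 72\right) = 60 \left(-594\right) = -35640$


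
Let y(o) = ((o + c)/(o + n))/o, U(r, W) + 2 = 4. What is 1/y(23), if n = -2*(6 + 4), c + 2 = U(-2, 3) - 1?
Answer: 69/22 ≈ 3.1364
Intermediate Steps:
U(r, W) = 2 (U(r, W) = -2 + 4 = 2)
c = -1 (c = -2 + (2 - 1) = -2 + 1 = -1)
n = -20 (n = -2*10 = -20)
y(o) = (-1 + o)/(o*(-20 + o)) (y(o) = ((o - 1)/(o - 20))/o = ((-1 + o)/(-20 + o))/o = (-1 + o)/(o*(-20 + o)))
1/y(23) = 1/((-1 + 23)/(23*(-20 + 23))) = 1/((1/23)*22/3) = 1/((1/23)*(⅓)*22) = 1/(22/69) = 69/22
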